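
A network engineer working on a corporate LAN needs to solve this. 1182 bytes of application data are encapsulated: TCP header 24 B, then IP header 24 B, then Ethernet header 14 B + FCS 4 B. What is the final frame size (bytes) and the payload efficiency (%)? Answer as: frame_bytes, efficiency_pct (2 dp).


TCP segment = 1182 + 24 = 1206 B
IP packet = 1206 + 24 = 1230 B
Ethernet frame = 1230 + 14 + 4 = 1248 B
Efficiency = app / frame = 1182 / 1248 = 0.947115 = 94.7115% -> 94.71% (2 dp)

1248, 94.71


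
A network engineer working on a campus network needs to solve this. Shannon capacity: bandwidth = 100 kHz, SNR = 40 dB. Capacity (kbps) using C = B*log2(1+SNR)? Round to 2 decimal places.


Given: B = 100 kHz, SNR = 40 dB
SNR linear = 10^(40/10) = 10000
1 + SNR = 10001
log2(10001) = 13.2878566418
C = 100 * 1000 * 13.2878566418 = 1328785.6642 bps
C = 1328.785664 kbps -> 1328.79 kbps (2 dp)

1328.79


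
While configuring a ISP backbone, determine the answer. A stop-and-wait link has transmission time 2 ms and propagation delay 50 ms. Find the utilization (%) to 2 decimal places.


Given: Ttrans = 2 ms, Tprop = 50 ms
RTT = 2 * Tprop = 2 * 50 = 100 ms
U = Ttrans / (Ttrans + RTT)
U = 2 / (2 + 100)
U = 2 / 102 = 0.019608
U% = 1.96%

1.96


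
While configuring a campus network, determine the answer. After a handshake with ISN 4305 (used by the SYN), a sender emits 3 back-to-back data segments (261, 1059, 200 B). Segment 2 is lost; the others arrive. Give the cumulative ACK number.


SYN uses sequence number 4305; first data byte = ISN + 1 = 4306.
Segment 1: SEQ = 4306, len = 261 B, covers [4306, 4566]
Segment 2: SEQ = 4567, len = 1059 B, covers [4567, 5625] [LOST]
Segment 3: SEQ = 5626, len = 200 B, covers [5626, 5825]
In-order data received: bytes [4306, 4566] (segments 1..1).
Segment 2 missing -> gap begins at byte 4567; later segments buffered out of order.
Cumulative ACK = next expected in-order byte = 4306 + 261 = 4567

4567


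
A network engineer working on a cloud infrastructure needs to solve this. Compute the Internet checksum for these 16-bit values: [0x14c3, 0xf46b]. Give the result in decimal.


Given words: [0x14c3, 0xf46b]
Step 1: Sum all words
Raw sum = 5315 + 62571 = 67886
Step 2: Fold carry: (2350 + 1) = 2351
One's complement = ~2351 & 0xFFFF = 63184

63184


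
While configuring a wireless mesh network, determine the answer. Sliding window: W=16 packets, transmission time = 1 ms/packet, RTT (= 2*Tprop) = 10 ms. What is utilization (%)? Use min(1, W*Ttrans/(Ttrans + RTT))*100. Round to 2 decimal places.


Given: W = 16, Ttrans = 1 ms, RTT = 10 ms (= 2 * Tprop, Tprop = 5 ms)
Cycle time = Ttrans + RTT = 1 + 10 = 11 ms (first packet sent until its ACK returns)
W * Ttrans = 16 * 1 = 16 ms of sending per cycle
W * Ttrans / (Ttrans + RTT) = 16 / 11 = 1.454545
U = min(1, 1.454545) = 1.000000
U% = 100.00%

100.00


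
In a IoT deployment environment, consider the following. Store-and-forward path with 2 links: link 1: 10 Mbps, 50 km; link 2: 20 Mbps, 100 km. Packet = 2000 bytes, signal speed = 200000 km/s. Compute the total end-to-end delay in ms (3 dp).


Packet = 2000 bytes = 16000 bits. Store-and-forward: sum (t_trans + t_prop) per link.
Link 1: t_trans = 16000/(10*10^6) s = 1.6000 ms; t_prop = 50/200000 s = 0.2500 ms; subtotal = 1.8500 ms
Link 2: t_trans = 16000/(20*10^6) s = 0.8000 ms; t_prop = 100/200000 s = 0.5000 ms; subtotal = 1.3000 ms
End-to-end = 1.8500 + 1.3000 = 3.1500 ms -> 3.150 ms (3 dp)

3.150


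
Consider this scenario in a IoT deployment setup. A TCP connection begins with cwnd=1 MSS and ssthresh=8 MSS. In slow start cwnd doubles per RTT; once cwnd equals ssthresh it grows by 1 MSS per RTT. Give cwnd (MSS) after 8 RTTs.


RTT 0: cwnd = 1 MSS (initial)
RTT 1: cwnd = 2 MSS (slow start, doubled)
RTT 2: cwnd = 4 MSS (slow start, doubled)
RTT 3: cwnd = 8 MSS (slow start, doubled)
RTT 4: cwnd = 9 MSS (congestion avoidance, +1)
RTT 5: cwnd = 10 MSS (congestion avoidance, +1)
RTT 6: cwnd = 11 MSS (congestion avoidance, +1)
RTT 7: cwnd = 12 MSS (congestion avoidance, +1)
RTT 8: cwnd = 13 MSS (congestion avoidance, +1)

13


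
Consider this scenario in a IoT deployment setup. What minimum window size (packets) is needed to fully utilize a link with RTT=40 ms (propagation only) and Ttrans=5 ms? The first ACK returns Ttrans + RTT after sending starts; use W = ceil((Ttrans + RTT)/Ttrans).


Given: Ttrans = 5 ms, RTT = 40 ms (= 2 * Tprop, Tprop = 20 ms)
Time until first ACK returns = Ttrans + RTT = 5 + 40 = 45 ms
Need W * Ttrans >= Ttrans + RTT  ->  W >= (Ttrans + RTT) / Ttrans
(Ttrans + RTT) / Ttrans = 45 / 5 = 9
W_min = ceil(9) = 9

9


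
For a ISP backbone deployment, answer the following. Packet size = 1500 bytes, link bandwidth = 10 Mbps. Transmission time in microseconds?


Given: packet = 1500 bytes, bandwidth = 10 Mbps
Packet in bits = 1500 * 8 = 12000 bits
Bandwidth = 10 * 10^6 = 10000000 bps
Time = 12000 / 10000000 seconds
Time in us = 12000 * 10^6 / 10000000 = 1200

1200


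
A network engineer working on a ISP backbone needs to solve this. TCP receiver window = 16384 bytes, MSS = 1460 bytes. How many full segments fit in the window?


Given: RWND = 16384 bytes, MSS = 1460 bytes
Full segments = floor(RWND / MSS)
Full segments = floor(16384 / 1460)
Full segments = floor(11.2219) = 11

11


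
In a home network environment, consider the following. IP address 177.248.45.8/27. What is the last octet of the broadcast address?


Given: IP = 177.248.45.8, prefix = /27
Host bits = 32 - 27 = 5
Network last octet = 8 AND mask = 0
Host part size = 2^5 - 1 = 31
Broadcast last octet = 0 OR 31 = 31

31


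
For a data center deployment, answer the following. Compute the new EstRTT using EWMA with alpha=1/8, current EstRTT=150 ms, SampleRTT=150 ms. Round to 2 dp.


Given: EstRTT = 150 ms, SampleRTT = 150 ms, alpha = 1/8
New EstRTT = (1 - alpha) * EstRTT + alpha * SampleRTT
(7/8) * 150 = 131.25
(1/8) * 150 = 18.75
New EstRTT = 131.25 + 18.75 = 150 ms -> 150.00 ms (2 dp)

150.00


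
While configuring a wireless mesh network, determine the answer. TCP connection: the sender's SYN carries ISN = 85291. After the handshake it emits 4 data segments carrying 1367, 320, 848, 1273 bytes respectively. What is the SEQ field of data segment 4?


The SYN occupies sequence number ISN = 85291, so the first data byte is ISN + 1 = 85292.
SEQ of data segment i = (ISN + 1) + sum of payload sizes of segments 1..i-1.
Segment 1: SEQ = 85292, payload = 1367 bytes
Segment 2: SEQ = 86659, payload = 320 bytes
Segment 3: SEQ = 86979, payload = 848 bytes
Segment 4: SEQ = 87827, payload = 1273 bytes
SEQ of segment 4 = 85292 + 1367 + 320 + 848 = 87827

87827


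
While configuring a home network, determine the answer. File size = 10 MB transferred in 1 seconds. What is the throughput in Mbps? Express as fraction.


Given: file = 10 MB, time = 1 s
File in Mb = 10 * 8 = 80 Mb
Throughput = 80 / 1 Mbps
Throughput = 80 Mbps

80


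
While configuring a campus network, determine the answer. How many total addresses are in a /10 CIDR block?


Given: CIDR prefix /10
Host bits = 32 - 10 = 22
Total addresses = 2^22 = 4194304

4194304


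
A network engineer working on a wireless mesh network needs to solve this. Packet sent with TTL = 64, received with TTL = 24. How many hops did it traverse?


Given: initial TTL = 64, received TTL = 24
Hops = initial TTL - received TTL
Hops = 64 - 24 = 40

40


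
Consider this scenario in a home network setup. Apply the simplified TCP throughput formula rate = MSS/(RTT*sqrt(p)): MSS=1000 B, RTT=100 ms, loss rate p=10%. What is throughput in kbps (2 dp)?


Given: MSS = 1000 bytes, RTT = 100 ms, loss = 10%
RTT in seconds = 100 / 1000 = 0.1
Loss rate = 10% = 0.1
sqrt(loss) = sqrt(0.1) = 0.316227766017
Throughput (bytes/s) = 1000 / (0.1 * 0.316227766017) = 31622.7766
Throughput (kbps) = 31622.7766 * 8 / 1000 = 252.982213 -> 252.98 kbps (2 dp)

252.98


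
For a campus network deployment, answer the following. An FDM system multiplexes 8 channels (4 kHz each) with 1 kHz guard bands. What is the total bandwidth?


Given: 8 channels, 4 kHz each, guard = 1 kHz
Channel bandwidth = 8 * 4 = 32 kHz
Guard bands = 7 gaps * 1 kHz = 7 kHz
Total = 32 + 7 = 39 kHz

39


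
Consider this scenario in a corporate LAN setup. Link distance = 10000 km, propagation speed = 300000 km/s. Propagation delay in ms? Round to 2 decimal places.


Given: distance = 10000 km, speed = 300000 km/s
Delay = distance / speed = 10000 / 300000 seconds
Delay in ms = 10000 * 1000 / 300000
Delay = 33.3333 ms
Rounded to 2 dp = 33.33 ms

33.33


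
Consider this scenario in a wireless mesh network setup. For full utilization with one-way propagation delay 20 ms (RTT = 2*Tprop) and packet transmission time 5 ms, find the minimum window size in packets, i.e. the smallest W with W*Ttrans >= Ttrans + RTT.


Given: Ttrans = 5 ms, RTT = 40 ms (= 2 * Tprop, Tprop = 20 ms)
Time until first ACK returns = Ttrans + RTT = 5 + 40 = 45 ms
Need W * Ttrans >= Ttrans + RTT  ->  W >= (Ttrans + RTT) / Ttrans
(Ttrans + RTT) / Ttrans = 45 / 5 = 9
W_min = ceil(9) = 9

9


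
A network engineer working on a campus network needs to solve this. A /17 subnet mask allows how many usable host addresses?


Given: subnet mask /17
Host bits = 32 - 17 = 15
Total addresses = 2^15 = 32768
Usable hosts = 32768 - 2 (network + broadcast) = 32766

32766


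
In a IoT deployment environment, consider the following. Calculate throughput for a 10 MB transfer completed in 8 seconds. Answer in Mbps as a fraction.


Given: file = 10 MB, time = 8 s
File in Mb = 10 * 8 = 80 Mb
Throughput = 80 / 8 Mbps
Throughput = 10 Mbps

10


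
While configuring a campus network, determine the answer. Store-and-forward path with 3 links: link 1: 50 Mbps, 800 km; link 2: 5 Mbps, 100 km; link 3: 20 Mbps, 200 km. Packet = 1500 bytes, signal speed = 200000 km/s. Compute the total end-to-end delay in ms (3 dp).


Packet = 1500 bytes = 12000 bits. Store-and-forward: sum (t_trans + t_prop) per link.
Link 1: t_trans = 12000/(50*10^6) s = 0.2400 ms; t_prop = 800/200000 s = 4.0000 ms; subtotal = 4.2400 ms
Link 2: t_trans = 12000/(5*10^6) s = 2.4000 ms; t_prop = 100/200000 s = 0.5000 ms; subtotal = 2.9000 ms
Link 3: t_trans = 12000/(20*10^6) s = 0.6000 ms; t_prop = 200/200000 s = 1.0000 ms; subtotal = 1.6000 ms
End-to-end = 4.2400 + 2.9000 + 1.6000 = 8.7400 ms -> 8.740 ms (3 dp)

8.740


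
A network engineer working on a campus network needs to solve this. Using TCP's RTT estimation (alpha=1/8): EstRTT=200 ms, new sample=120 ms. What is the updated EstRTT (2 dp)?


Given: EstRTT = 200 ms, SampleRTT = 120 ms, alpha = 1/8
New EstRTT = (1 - alpha) * EstRTT + alpha * SampleRTT
(7/8) * 200 = 175
(1/8) * 120 = 15
New EstRTT = 175 + 15 = 190 ms -> 190.00 ms (2 dp)

190.00


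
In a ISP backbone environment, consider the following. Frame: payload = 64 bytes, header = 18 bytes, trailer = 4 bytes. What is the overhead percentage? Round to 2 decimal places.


Given: payload = 64 B, header = 18 B, trailer = 4 B
Overhead bytes = header + trailer = 18 + 4 = 22
Total frame = payload + overhead = 64 + 22 = 86
Overhead % = 22 / 86 * 100 = 25.5814% -> 25.58% (2 dp)

25.58


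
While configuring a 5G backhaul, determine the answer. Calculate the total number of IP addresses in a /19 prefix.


Given: CIDR prefix /19
Host bits = 32 - 19 = 13
Total addresses = 2^13 = 8192

8192


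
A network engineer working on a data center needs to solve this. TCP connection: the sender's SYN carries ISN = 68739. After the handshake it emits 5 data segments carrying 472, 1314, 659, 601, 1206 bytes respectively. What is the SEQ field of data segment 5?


The SYN occupies sequence number ISN = 68739, so the first data byte is ISN + 1 = 68740.
SEQ of data segment i = (ISN + 1) + sum of payload sizes of segments 1..i-1.
Segment 1: SEQ = 68740, payload = 472 bytes
Segment 2: SEQ = 69212, payload = 1314 bytes
Segment 3: SEQ = 70526, payload = 659 bytes
Segment 4: SEQ = 71185, payload = 601 bytes
Segment 5: SEQ = 71786, payload = 1206 bytes
SEQ of segment 5 = 68740 + 472 + 1314 + 659 + 601 = 71786

71786


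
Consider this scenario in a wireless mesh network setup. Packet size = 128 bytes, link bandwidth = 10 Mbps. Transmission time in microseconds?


Given: packet = 128 bytes, bandwidth = 10 Mbps
Packet in bits = 128 * 8 = 1024 bits
Bandwidth = 10 * 10^6 = 10000000 bps
Time = 1024 / 10000000 seconds
Time in us = 1024 * 10^6 / 10000000 = 102.4

102.4


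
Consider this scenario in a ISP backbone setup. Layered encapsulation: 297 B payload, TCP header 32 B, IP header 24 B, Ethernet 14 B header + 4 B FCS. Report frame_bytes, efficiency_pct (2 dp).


TCP segment = 297 + 32 = 329 B
IP packet = 329 + 24 = 353 B
Ethernet frame = 353 + 14 + 4 = 371 B
Efficiency = app / frame = 297 / 371 = 0.800539 = 80.0539% -> 80.05% (2 dp)

371, 80.05


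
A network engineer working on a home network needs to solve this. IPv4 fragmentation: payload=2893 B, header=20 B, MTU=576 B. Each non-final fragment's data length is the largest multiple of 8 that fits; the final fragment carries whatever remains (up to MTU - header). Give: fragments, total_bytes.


Max data per non-final fragment = floor((MTU - header)/8)*8 = floor((576 - 20)/8)*8 = floor(556/8)*8 = 552 B
Final fragment needs no 8-byte alignment: it can carry up to MTU - header = 556 B
Non-final fragments needed = ceil((payload - 556) / 552) = ceil(2337/552) = ceil(4.2337) = 5
Number of fragments = 5 + 1 = 6
Fragment sizes (data): 5 * 552 B + 133 B (last, 133 <= 556 OK)
Total bytes sent = payload + n_frags * header = 2893 + 6*20 = 2893 + 120 = 3013 B

6, 3013


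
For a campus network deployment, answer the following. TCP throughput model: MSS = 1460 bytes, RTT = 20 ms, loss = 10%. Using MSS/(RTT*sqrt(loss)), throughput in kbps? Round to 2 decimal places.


Given: MSS = 1460 bytes, RTT = 20 ms, loss = 10%
RTT in seconds = 20 / 1000 = 0.02
Loss rate = 10% = 0.1
sqrt(loss) = sqrt(0.1) = 0.316227766017
Throughput (bytes/s) = 1460 / (0.02 * 0.316227766017) = 230846.2692
Throughput (kbps) = 230846.2692 * 8 / 1000 = 1846.770154 -> 1846.77 kbps (2 dp)

1846.77


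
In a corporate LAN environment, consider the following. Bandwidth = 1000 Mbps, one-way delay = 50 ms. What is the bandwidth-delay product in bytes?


Given: bandwidth = 1000 Mbps, delay = 50 ms
BDP in bits = 1000 * 10^6 * 50 / 1000
BDP in bits = 50000000
BDP in bytes = 50000000 / 8 = 6250000

6250000


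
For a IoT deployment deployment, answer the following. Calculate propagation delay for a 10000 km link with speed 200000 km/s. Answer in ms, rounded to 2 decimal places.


Given: distance = 10000 km, speed = 200000 km/s
Delay = distance / speed = 10000 / 200000 seconds
Delay in ms = 10000 * 1000 / 200000
Delay = 50.0000 ms
Rounded to 2 dp = 50.00 ms

50.00


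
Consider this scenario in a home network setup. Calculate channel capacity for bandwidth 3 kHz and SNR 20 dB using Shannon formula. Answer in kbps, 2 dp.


Given: B = 3 kHz, SNR = 20 dB
SNR linear = 10^(20/10) = 100
1 + SNR = 101
log2(101) = 6.6582114828
C = 3 * 1000 * 6.6582114828 = 19974.6344 bps
C = 19.974634 kbps -> 19.97 kbps (2 dp)

19.97


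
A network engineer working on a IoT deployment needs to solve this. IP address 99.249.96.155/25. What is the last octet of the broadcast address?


Given: IP = 99.249.96.155, prefix = /25
Host bits = 32 - 25 = 7
Network last octet = 155 AND mask = 128
Host part size = 2^7 - 1 = 127
Broadcast last octet = 128 OR 127 = 255

255


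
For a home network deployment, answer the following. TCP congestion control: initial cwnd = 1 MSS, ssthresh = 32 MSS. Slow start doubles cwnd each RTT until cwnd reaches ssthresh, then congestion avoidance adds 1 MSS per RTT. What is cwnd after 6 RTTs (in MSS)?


RTT 0: cwnd = 1 MSS (initial)
RTT 1: cwnd = 2 MSS (slow start, doubled)
RTT 2: cwnd = 4 MSS (slow start, doubled)
RTT 3: cwnd = 8 MSS (slow start, doubled)
RTT 4: cwnd = 16 MSS (slow start, doubled)
RTT 5: cwnd = 32 MSS (slow start, doubled)
RTT 6: cwnd = 33 MSS (congestion avoidance, +1)

33


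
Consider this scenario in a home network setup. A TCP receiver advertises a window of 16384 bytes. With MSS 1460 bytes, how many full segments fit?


Given: RWND = 16384 bytes, MSS = 1460 bytes
Full segments = floor(RWND / MSS)
Full segments = floor(16384 / 1460)
Full segments = floor(11.2219) = 11

11


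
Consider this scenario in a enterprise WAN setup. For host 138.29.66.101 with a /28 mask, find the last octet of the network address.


Given: IP = 138.29.66.101, prefix = /28
Subnet mask = 255.255.255.240
Last octet of IP: 101
Last octet of mask: 240
Network last octet = 101 AND 240 = 96

96


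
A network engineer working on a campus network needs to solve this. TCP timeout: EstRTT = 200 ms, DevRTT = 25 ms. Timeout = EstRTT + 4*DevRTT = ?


Given: EstRTT = 200 ms, DevRTT = 25 ms
Timeout = EstRTT + 4 * DevRTT
4 * DevRTT = 4 * 25 = 100
Timeout = 200 + 100 = 300 ms

300


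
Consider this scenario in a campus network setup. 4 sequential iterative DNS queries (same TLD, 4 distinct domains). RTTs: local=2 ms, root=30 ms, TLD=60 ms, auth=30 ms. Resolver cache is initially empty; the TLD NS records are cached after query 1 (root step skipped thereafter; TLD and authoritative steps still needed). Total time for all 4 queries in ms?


Lookup 1 (cold cache): local + root + TLD + auth = 2 + 30 + 60 + 30 = 122 ms
Lookups 2..4 (TLD NS cached -> skip root; new domain -> still ask TLD and auth): local + TLD + auth = 2 + 60 + 30 = 92 ms each
Remaining 3 lookups: 3 * 92 = 276 ms
Total = 122 + 276 = 398 ms

398


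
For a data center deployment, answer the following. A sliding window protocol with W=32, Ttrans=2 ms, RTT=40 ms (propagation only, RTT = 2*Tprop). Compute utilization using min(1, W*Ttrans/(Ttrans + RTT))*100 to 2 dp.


Given: W = 32, Ttrans = 2 ms, RTT = 40 ms (= 2 * Tprop, Tprop = 20 ms)
Cycle time = Ttrans + RTT = 2 + 40 = 42 ms (first packet sent until its ACK returns)
W * Ttrans = 32 * 2 = 64 ms of sending per cycle
W * Ttrans / (Ttrans + RTT) = 64 / 42 = 1.523810
U = min(1, 1.523810) = 1.000000
U% = 100.00%

100.00


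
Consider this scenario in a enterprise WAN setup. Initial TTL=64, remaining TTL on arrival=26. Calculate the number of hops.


Given: initial TTL = 64, received TTL = 26
Hops = initial TTL - received TTL
Hops = 64 - 26 = 38

38


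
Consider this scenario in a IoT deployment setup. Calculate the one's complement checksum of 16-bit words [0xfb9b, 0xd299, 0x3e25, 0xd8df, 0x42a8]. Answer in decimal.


Given words: [0xfb9b, 0xd299, 0x3e25, 0xd8df, 0x42a8]
Step 1: Sum all words
Raw sum = 64411 + 53913 + 15909 + 55519 + 17064 = 206816
Step 2: Fold carry: (10208 + 3) = 10211
One's complement = ~10211 & 0xFFFF = 55324

55324


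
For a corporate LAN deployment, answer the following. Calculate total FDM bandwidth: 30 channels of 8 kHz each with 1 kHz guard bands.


Given: 30 channels, 8 kHz each, guard = 1 kHz
Channel bandwidth = 30 * 8 = 240 kHz
Guard bands = 29 gaps * 1 kHz = 29 kHz
Total = 240 + 29 = 269 kHz

269


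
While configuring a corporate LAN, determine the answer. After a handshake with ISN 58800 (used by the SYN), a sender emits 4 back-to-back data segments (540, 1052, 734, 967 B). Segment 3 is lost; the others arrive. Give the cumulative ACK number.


SYN uses sequence number 58800; first data byte = ISN + 1 = 58801.
Segment 1: SEQ = 58801, len = 540 B, covers [58801, 59340]
Segment 2: SEQ = 59341, len = 1052 B, covers [59341, 60392]
Segment 3: SEQ = 60393, len = 734 B, covers [60393, 61126] [LOST]
Segment 4: SEQ = 61127, len = 967 B, covers [61127, 62093]
In-order data received: bytes [58801, 60392] (segments 1..2).
Segment 3 missing -> gap begins at byte 60393; later segments buffered out of order.
Cumulative ACK = next expected in-order byte = 58801 + 540 + 1052 = 60393

60393


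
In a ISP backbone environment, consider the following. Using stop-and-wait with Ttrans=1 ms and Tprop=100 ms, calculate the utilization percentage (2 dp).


Given: Ttrans = 1 ms, Tprop = 100 ms
RTT = 2 * Tprop = 2 * 100 = 200 ms
U = Ttrans / (Ttrans + RTT)
U = 1 / (1 + 200)
U = 1 / 201 = 0.004975
U% = 0.50%

0.50


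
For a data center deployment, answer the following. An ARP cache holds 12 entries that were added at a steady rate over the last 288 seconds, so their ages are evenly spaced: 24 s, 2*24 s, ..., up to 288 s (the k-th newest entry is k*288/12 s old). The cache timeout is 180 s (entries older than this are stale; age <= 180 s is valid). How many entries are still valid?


Ages are k * 288/12 s for k = 1..12 (spacing = 24.0000 s).
Entry k is valid iff k * 288/12 <= 180 iff k <= 12 * 180 / 288 = 7.5000
n_valid = floor(7.5000) = 7
(n_stale = 12 - 7 = 5)

7


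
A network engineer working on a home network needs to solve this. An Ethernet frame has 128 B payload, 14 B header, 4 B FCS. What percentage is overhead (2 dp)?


Given: payload = 128 B, header = 14 B, trailer = 4 B
Overhead bytes = header + trailer = 14 + 4 = 18
Total frame = payload + overhead = 128 + 18 = 146
Overhead % = 18 / 146 * 100 = 12.3288% -> 12.33% (2 dp)

12.33


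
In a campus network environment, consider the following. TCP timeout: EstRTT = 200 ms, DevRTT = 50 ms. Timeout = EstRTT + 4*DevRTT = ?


Given: EstRTT = 200 ms, DevRTT = 50 ms
Timeout = EstRTT + 4 * DevRTT
4 * DevRTT = 4 * 50 = 200
Timeout = 200 + 200 = 400 ms

400


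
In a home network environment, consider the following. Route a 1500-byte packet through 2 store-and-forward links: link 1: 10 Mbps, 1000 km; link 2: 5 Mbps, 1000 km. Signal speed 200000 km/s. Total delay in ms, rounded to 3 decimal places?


Packet = 1500 bytes = 12000 bits. Store-and-forward: sum (t_trans + t_prop) per link.
Link 1: t_trans = 12000/(10*10^6) s = 1.2000 ms; t_prop = 1000/200000 s = 5.0000 ms; subtotal = 6.2000 ms
Link 2: t_trans = 12000/(5*10^6) s = 2.4000 ms; t_prop = 1000/200000 s = 5.0000 ms; subtotal = 7.4000 ms
End-to-end = 6.2000 + 7.4000 = 13.6000 ms -> 13.600 ms (3 dp)

13.600


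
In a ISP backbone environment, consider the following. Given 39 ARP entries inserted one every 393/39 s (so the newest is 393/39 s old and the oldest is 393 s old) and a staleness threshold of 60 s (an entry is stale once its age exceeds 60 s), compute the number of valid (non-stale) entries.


Ages are k * 393/39 s for k = 1..39 (spacing = 10.0769 s).
Entry k is valid iff k * 393/39 <= 60 iff k <= 39 * 60 / 393 = 5.9542
n_valid = floor(5.9542) = 5
(n_stale = 39 - 5 = 34)

5


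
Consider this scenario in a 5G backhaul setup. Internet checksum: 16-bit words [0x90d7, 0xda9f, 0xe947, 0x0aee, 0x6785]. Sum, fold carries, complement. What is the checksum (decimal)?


Given words: [0x90d7, 0xda9f, 0xe947, 0x0aee, 0x6785]
Step 1: Sum all words
Raw sum = 37079 + 55967 + 59719 + 2798 + 26501 = 182064
Step 2: Fold carry: (50992 + 2) = 50994
One's complement = ~50994 & 0xFFFF = 14541

14541


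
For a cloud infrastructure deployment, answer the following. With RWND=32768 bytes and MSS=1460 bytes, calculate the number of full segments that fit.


Given: RWND = 32768 bytes, MSS = 1460 bytes
Full segments = floor(RWND / MSS)
Full segments = floor(32768 / 1460)
Full segments = floor(22.4438) = 22

22


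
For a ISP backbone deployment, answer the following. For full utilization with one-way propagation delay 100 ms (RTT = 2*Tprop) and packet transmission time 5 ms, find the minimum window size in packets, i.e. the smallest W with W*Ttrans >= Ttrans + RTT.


Given: Ttrans = 5 ms, RTT = 200 ms (= 2 * Tprop, Tprop = 100 ms)
Time until first ACK returns = Ttrans + RTT = 5 + 200 = 205 ms
Need W * Ttrans >= Ttrans + RTT  ->  W >= (Ttrans + RTT) / Ttrans
(Ttrans + RTT) / Ttrans = 205 / 5 = 41
W_min = ceil(41) = 41

41


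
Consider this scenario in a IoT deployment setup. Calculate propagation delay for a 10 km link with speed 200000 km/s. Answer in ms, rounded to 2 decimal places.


Given: distance = 10 km, speed = 200000 km/s
Delay = distance / speed = 10 / 200000 seconds
Delay in ms = 10 * 1000 / 200000
Delay = 0.0500 ms
Rounded to 2 dp = 0.05 ms

0.05


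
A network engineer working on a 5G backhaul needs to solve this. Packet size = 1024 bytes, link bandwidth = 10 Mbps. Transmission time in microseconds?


Given: packet = 1024 bytes, bandwidth = 10 Mbps
Packet in bits = 1024 * 8 = 8192 bits
Bandwidth = 10 * 10^6 = 10000000 bps
Time = 8192 / 10000000 seconds
Time in us = 8192 * 10^6 / 10000000 = 819.2

819.2


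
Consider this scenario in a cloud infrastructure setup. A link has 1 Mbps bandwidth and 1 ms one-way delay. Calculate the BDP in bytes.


Given: bandwidth = 1 Mbps, delay = 1 ms
BDP in bits = 1 * 10^6 * 1 / 1000
BDP in bits = 1000
BDP in bytes = 1000 / 8 = 125

125


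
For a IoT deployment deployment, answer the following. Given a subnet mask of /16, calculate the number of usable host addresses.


Given: subnet mask /16
Host bits = 32 - 16 = 16
Total addresses = 2^16 = 65536
Usable hosts = 65536 - 2 (network + broadcast) = 65534

65534


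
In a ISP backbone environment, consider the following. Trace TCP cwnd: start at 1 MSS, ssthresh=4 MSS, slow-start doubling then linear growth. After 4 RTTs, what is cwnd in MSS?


RTT 0: cwnd = 1 MSS (initial)
RTT 1: cwnd = 2 MSS (slow start, doubled)
RTT 2: cwnd = 4 MSS (slow start, doubled)
RTT 3: cwnd = 5 MSS (congestion avoidance, +1)
RTT 4: cwnd = 6 MSS (congestion avoidance, +1)

6


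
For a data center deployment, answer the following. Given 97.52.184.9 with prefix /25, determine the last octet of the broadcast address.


Given: IP = 97.52.184.9, prefix = /25
Host bits = 32 - 25 = 7
Network last octet = 9 AND mask = 0
Host part size = 2^7 - 1 = 127
Broadcast last octet = 0 OR 127 = 127

127


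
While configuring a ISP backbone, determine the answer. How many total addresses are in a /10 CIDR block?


Given: CIDR prefix /10
Host bits = 32 - 10 = 22
Total addresses = 2^22 = 4194304

4194304


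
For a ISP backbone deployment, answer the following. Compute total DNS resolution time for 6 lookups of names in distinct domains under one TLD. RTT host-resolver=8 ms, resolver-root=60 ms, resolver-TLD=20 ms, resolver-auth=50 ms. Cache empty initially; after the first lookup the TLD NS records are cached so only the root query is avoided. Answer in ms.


Lookup 1 (cold cache): local + root + TLD + auth = 8 + 60 + 20 + 50 = 138 ms
Lookups 2..6 (TLD NS cached -> skip root; new domain -> still ask TLD and auth): local + TLD + auth = 8 + 20 + 50 = 78 ms each
Remaining 5 lookups: 5 * 78 = 390 ms
Total = 138 + 390 = 528 ms

528


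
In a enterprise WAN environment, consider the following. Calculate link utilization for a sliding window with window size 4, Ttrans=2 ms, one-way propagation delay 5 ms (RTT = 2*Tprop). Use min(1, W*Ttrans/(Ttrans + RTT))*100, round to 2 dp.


Given: W = 4, Ttrans = 2 ms, RTT = 10 ms (= 2 * Tprop, Tprop = 5 ms)
Cycle time = Ttrans + RTT = 2 + 10 = 12 ms (first packet sent until its ACK returns)
W * Ttrans = 4 * 2 = 8 ms of sending per cycle
W * Ttrans / (Ttrans + RTT) = 8 / 12 = 0.666667
U = min(1, 0.666667) = 0.666667
U% = 66.67%

66.67


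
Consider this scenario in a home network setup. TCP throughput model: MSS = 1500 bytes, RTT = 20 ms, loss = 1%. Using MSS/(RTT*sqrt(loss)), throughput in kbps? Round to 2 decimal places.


Given: MSS = 1500 bytes, RTT = 20 ms, loss = 1%
RTT in seconds = 20 / 1000 = 0.02
Loss rate = 1% = 0.01
sqrt(loss) = sqrt(0.01) = 0.1
Throughput (bytes/s) = 1500 / (0.02 * 0.1) = 750000.0000
Throughput (kbps) = 750000.0000 * 8 / 1000 = 6000.000000 -> 6000.00 kbps (2 dp)

6000.00


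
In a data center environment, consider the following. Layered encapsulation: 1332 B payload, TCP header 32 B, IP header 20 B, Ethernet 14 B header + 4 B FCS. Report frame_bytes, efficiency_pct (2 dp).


TCP segment = 1332 + 32 = 1364 B
IP packet = 1364 + 20 = 1384 B
Ethernet frame = 1384 + 14 + 4 = 1402 B
Efficiency = app / frame = 1332 / 1402 = 0.950071 = 95.0071% -> 95.01% (2 dp)

1402, 95.01


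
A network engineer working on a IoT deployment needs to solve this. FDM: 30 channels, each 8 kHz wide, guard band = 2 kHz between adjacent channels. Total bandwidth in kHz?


Given: 30 channels, 8 kHz each, guard = 2 kHz
Channel bandwidth = 30 * 8 = 240 kHz
Guard bands = 29 gaps * 2 kHz = 58 kHz
Total = 240 + 58 = 298 kHz

298


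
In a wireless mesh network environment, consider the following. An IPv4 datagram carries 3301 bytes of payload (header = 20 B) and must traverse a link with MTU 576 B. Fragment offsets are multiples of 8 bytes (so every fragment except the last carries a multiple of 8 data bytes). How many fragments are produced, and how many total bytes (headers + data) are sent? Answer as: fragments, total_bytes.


Max data per non-final fragment = floor((MTU - header)/8)*8 = floor((576 - 20)/8)*8 = floor(556/8)*8 = 552 B
Final fragment needs no 8-byte alignment: it can carry up to MTU - header = 556 B
Non-final fragments needed = ceil((payload - 556) / 552) = ceil(2745/552) = ceil(4.9728) = 5
Number of fragments = 5 + 1 = 6
Fragment sizes (data): 5 * 552 B + 541 B (last, 541 <= 556 OK)
Total bytes sent = payload + n_frags * header = 3301 + 6*20 = 3301 + 120 = 3421 B

6, 3421


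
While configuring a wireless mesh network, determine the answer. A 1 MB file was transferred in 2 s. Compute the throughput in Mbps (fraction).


Given: file = 1 MB, time = 2 s
File in Mb = 1 * 8 = 8 Mb
Throughput = 8 / 2 Mbps
Throughput = 4 Mbps

4


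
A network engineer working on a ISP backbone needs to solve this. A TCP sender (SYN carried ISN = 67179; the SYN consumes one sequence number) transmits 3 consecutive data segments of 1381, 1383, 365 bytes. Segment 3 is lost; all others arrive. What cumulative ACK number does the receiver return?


SYN uses sequence number 67179; first data byte = ISN + 1 = 67180.
Segment 1: SEQ = 67180, len = 1381 B, covers [67180, 68560]
Segment 2: SEQ = 68561, len = 1383 B, covers [68561, 69943]
Segment 3: SEQ = 69944, len = 365 B, covers [69944, 70308] [LOST]
In-order data received: bytes [67180, 69943] (segments 1..2).
Segment 3 missing -> gap begins at byte 69944.
Cumulative ACK = next expected in-order byte = 67180 + 1381 + 1383 = 69944

69944


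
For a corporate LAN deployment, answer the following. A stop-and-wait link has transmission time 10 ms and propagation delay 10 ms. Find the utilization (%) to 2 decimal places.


Given: Ttrans = 10 ms, Tprop = 10 ms
RTT = 2 * Tprop = 2 * 10 = 20 ms
U = Ttrans / (Ttrans + RTT)
U = 10 / (10 + 20)
U = 10 / 30 = 0.333333
U% = 33.33%

33.33


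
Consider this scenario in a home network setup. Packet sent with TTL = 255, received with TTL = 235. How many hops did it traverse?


Given: initial TTL = 255, received TTL = 235
Hops = initial TTL - received TTL
Hops = 255 - 235 = 20

20


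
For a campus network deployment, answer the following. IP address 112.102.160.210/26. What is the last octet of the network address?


Given: IP = 112.102.160.210, prefix = /26
Subnet mask = 255.255.255.192
Last octet of IP: 210
Last octet of mask: 192
Network last octet = 210 AND 192 = 192

192


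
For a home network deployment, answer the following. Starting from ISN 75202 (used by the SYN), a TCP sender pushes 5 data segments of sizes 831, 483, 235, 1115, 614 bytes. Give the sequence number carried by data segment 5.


The SYN occupies sequence number ISN = 75202, so the first data byte is ISN + 1 = 75203.
SEQ of data segment i = (ISN + 1) + sum of payload sizes of segments 1..i-1.
Segment 1: SEQ = 75203, payload = 831 bytes
Segment 2: SEQ = 76034, payload = 483 bytes
Segment 3: SEQ = 76517, payload = 235 bytes
Segment 4: SEQ = 76752, payload = 1115 bytes
Segment 5: SEQ = 77867, payload = 614 bytes
SEQ of segment 5 = 75203 + 831 + 483 + 235 + 1115 = 77867

77867


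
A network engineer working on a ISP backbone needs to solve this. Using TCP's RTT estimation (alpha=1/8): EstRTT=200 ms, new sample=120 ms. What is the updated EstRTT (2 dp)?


Given: EstRTT = 200 ms, SampleRTT = 120 ms, alpha = 1/8
New EstRTT = (1 - alpha) * EstRTT + alpha * SampleRTT
(7/8) * 200 = 175
(1/8) * 120 = 15
New EstRTT = 175 + 15 = 190 ms -> 190.00 ms (2 dp)

190.00


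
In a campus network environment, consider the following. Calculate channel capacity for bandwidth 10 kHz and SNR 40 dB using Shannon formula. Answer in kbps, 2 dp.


Given: B = 10 kHz, SNR = 40 dB
SNR linear = 10^(40/10) = 10000
1 + SNR = 10001
log2(10001) = 13.2878566418
C = 10 * 1000 * 13.2878566418 = 132878.5664 bps
C = 132.878566 kbps -> 132.88 kbps (2 dp)

132.88


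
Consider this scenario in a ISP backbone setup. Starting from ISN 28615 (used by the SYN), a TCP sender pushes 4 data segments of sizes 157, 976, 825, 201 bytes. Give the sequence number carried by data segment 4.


The SYN occupies sequence number ISN = 28615, so the first data byte is ISN + 1 = 28616.
SEQ of data segment i = (ISN + 1) + sum of payload sizes of segments 1..i-1.
Segment 1: SEQ = 28616, payload = 157 bytes
Segment 2: SEQ = 28773, payload = 976 bytes
Segment 3: SEQ = 29749, payload = 825 bytes
Segment 4: SEQ = 30574, payload = 201 bytes
SEQ of segment 4 = 28616 + 157 + 976 + 825 = 30574

30574


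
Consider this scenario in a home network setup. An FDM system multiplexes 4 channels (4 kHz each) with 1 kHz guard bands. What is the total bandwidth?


Given: 4 channels, 4 kHz each, guard = 1 kHz
Channel bandwidth = 4 * 4 = 16 kHz
Guard bands = 3 gaps * 1 kHz = 3 kHz
Total = 16 + 3 = 19 kHz

19


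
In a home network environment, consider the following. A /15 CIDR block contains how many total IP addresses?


Given: CIDR prefix /15
Host bits = 32 - 15 = 17
Total addresses = 2^17 = 131072

131072


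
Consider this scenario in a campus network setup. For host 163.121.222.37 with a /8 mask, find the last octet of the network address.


Given: IP = 163.121.222.37, prefix = /8
Subnet mask = 255.0.0.0
Last octet of IP: 37
Last octet of mask: 0
Network last octet = 37 AND 0 = 0

0


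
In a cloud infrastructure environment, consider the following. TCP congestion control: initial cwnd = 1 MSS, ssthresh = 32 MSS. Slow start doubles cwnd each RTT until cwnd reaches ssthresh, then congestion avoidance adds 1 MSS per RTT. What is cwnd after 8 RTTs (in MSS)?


RTT 0: cwnd = 1 MSS (initial)
RTT 1: cwnd = 2 MSS (slow start, doubled)
RTT 2: cwnd = 4 MSS (slow start, doubled)
RTT 3: cwnd = 8 MSS (slow start, doubled)
RTT 4: cwnd = 16 MSS (slow start, doubled)
RTT 5: cwnd = 32 MSS (slow start, doubled)
RTT 6: cwnd = 33 MSS (congestion avoidance, +1)
RTT 7: cwnd = 34 MSS (congestion avoidance, +1)
RTT 8: cwnd = 35 MSS (congestion avoidance, +1)

35


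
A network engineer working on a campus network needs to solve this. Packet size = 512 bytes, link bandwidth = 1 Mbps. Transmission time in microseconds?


Given: packet = 512 bytes, bandwidth = 1 Mbps
Packet in bits = 512 * 8 = 4096 bits
Bandwidth = 1 * 10^6 = 1000000 bps
Time = 4096 / 1000000 seconds
Time in us = 4096 * 10^6 / 1000000 = 4096

4096


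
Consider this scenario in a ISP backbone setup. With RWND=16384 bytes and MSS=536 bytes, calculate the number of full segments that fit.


Given: RWND = 16384 bytes, MSS = 536 bytes
Full segments = floor(RWND / MSS)
Full segments = floor(16384 / 536)
Full segments = floor(30.5672) = 30

30


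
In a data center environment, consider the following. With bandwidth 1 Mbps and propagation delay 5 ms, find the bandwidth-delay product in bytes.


Given: bandwidth = 1 Mbps, delay = 5 ms
BDP in bits = 1 * 10^6 * 5 / 1000
BDP in bits = 5000
BDP in bytes = 5000 / 8 = 625

625


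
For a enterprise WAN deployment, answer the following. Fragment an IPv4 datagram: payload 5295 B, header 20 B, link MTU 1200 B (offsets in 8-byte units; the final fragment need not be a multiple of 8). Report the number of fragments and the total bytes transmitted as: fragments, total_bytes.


Max data per non-final fragment = floor((MTU - header)/8)*8 = floor((1200 - 20)/8)*8 = floor(1180/8)*8 = 1176 B
Final fragment needs no 8-byte alignment: it can carry up to MTU - header = 1180 B
Non-final fragments needed = ceil((payload - 1180) / 1176) = ceil(4115/1176) = ceil(3.4991) = 4
Number of fragments = 4 + 1 = 5
Fragment sizes (data): 4 * 1176 B + 591 B (last, 591 <= 1180 OK)
Total bytes sent = payload + n_frags * header = 5295 + 5*20 = 5295 + 100 = 5395 B

5, 5395


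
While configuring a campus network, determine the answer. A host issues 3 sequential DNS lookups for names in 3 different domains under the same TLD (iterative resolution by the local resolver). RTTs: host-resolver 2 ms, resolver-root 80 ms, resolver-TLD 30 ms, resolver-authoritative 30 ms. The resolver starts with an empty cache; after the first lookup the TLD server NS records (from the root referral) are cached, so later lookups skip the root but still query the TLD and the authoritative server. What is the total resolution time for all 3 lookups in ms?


Lookup 1 (cold cache): local + root + TLD + auth = 2 + 80 + 30 + 30 = 142 ms
Lookups 2..3 (TLD NS cached -> skip root; new domain -> still ask TLD and auth): local + TLD + auth = 2 + 30 + 30 = 62 ms each
Remaining 2 lookups: 2 * 62 = 124 ms
Total = 142 + 124 = 266 ms

266


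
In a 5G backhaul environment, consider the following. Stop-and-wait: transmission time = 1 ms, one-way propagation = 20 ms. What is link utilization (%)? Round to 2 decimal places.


Given: Ttrans = 1 ms, Tprop = 20 ms
RTT = 2 * Tprop = 2 * 20 = 40 ms
U = Ttrans / (Ttrans + RTT)
U = 1 / (1 + 40)
U = 1 / 41 = 0.02439
U% = 2.44%

2.44


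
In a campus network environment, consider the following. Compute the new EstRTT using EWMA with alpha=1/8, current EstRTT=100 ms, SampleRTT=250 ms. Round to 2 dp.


Given: EstRTT = 100 ms, SampleRTT = 250 ms, alpha = 1/8
New EstRTT = (1 - alpha) * EstRTT + alpha * SampleRTT
(7/8) * 100 = 87.5
(1/8) * 250 = 31.25
New EstRTT = 87.5 + 31.25 = 118.75 ms -> 118.75 ms (2 dp)

118.75


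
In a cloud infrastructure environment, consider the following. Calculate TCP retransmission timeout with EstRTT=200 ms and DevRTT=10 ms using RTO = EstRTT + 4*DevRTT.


Given: EstRTT = 200 ms, DevRTT = 10 ms
Timeout = EstRTT + 4 * DevRTT
4 * DevRTT = 4 * 10 = 40
Timeout = 200 + 40 = 240 ms

240


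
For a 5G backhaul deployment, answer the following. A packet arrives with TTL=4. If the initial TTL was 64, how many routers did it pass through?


Given: initial TTL = 64, received TTL = 4
Hops = initial TTL - received TTL
Hops = 64 - 4 = 60

60


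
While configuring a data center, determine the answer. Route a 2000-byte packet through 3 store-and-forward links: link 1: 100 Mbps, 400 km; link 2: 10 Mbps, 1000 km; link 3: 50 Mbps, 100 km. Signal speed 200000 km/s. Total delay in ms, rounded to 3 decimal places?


Packet = 2000 bytes = 16000 bits. Store-and-forward: sum (t_trans + t_prop) per link.
Link 1: t_trans = 16000/(100*10^6) s = 0.1600 ms; t_prop = 400/200000 s = 2.0000 ms; subtotal = 2.1600 ms
Link 2: t_trans = 16000/(10*10^6) s = 1.6000 ms; t_prop = 1000/200000 s = 5.0000 ms; subtotal = 6.6000 ms
Link 3: t_trans = 16000/(50*10^6) s = 0.3200 ms; t_prop = 100/200000 s = 0.5000 ms; subtotal = 0.8200 ms
End-to-end = 2.1600 + 6.6000 + 0.8200 = 9.5800 ms -> 9.580 ms (3 dp)

9.580


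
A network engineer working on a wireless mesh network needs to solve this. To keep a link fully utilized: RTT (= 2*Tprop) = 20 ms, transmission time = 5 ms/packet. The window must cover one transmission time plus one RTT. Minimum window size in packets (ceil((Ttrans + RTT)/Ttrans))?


Given: Ttrans = 5 ms, RTT = 20 ms (= 2 * Tprop, Tprop = 10 ms)
Time until first ACK returns = Ttrans + RTT = 5 + 20 = 25 ms
Need W * Ttrans >= Ttrans + RTT  ->  W >= (Ttrans + RTT) / Ttrans
(Ttrans + RTT) / Ttrans = 25 / 5 = 5
W_min = ceil(5) = 5

5


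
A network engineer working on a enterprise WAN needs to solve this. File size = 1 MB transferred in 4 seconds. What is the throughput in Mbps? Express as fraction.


Given: file = 1 MB, time = 4 s
File in Mb = 1 * 8 = 8 Mb
Throughput = 8 / 4 Mbps
Throughput = 2 Mbps

2
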